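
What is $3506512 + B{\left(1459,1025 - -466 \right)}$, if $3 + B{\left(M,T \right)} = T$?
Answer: $3508000$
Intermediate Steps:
$B{\left(M,T \right)} = -3 + T$
$3506512 + B{\left(1459,1025 - -466 \right)} = 3506512 + \left(-3 + \left(1025 - -466\right)\right) = 3506512 + \left(-3 + \left(1025 + 466\right)\right) = 3506512 + \left(-3 + 1491\right) = 3506512 + 1488 = 3508000$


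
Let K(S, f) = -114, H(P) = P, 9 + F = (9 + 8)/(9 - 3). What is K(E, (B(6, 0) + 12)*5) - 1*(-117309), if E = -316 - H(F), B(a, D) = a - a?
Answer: 117195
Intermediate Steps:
F = -37/6 (F = -9 + (9 + 8)/(9 - 3) = -9 + 17/6 = -37/6 ≈ -6.1667)
B(a, D) = 0
E = -1859/6 (E = -316 - 1*(-37/6) = -316 + 37/6 = -1859/6 ≈ -309.83)
K(E, (B(6, 0) + 12)*5) - 1*(-117309) = -114 - 1*(-117309) = -114 + 117309 = 117195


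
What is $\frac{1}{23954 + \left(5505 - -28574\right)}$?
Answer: $\frac{1}{58033} \approx 1.7232 \cdot 10^{-5}$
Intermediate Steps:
$\frac{1}{23954 + \left(5505 - -28574\right)} = \frac{1}{23954 + \left(5505 + 28574\right)} = \frac{1}{23954 + 34079} = \frac{1}{58033}$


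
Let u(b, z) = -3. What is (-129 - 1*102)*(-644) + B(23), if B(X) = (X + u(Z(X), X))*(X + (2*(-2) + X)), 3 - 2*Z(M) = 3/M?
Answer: 149604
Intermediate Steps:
Z(M) = 3/2 - 3/(2*M)
B(X) = (-4 + 2*X)*(-3 + X) (B(X) = (X - 3)*(X + (2*(-2) + X)) = (-3 + X)*(X + (-4 + X)) = (-3 + X)*(-4 + 2*X) = (-4 + 2*X)*(-3 + X))
(-129 - 1*102)*(-644) + B(23) = (-129 - 1*102)*(-644) + (12 - 10*23 + 2*23²) = (-129 - 102)*(-644) + (12 - 230 + 2*529) = -231*(-644) + (12 - 230 + 1058) = 148764 + 840 = 149604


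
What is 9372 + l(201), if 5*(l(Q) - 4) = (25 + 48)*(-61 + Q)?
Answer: 11420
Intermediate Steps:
l(Q) = -4433/5 + 73*Q/5 (l(Q) = 4 + ((25 + 48)*(-61 + Q))/5 = 4 + (73*(-61 + Q))/5 = 4 + (-4453 + 73*Q)/5 = 4 + (-4453/5 + 73*Q/5) = -4433/5 + 73*Q/5)
9372 + l(201) = 9372 + (-4433/5 + (73/5)*201) = 9372 + (-4433/5 + 14673/5) = 9372 + 2048 = 11420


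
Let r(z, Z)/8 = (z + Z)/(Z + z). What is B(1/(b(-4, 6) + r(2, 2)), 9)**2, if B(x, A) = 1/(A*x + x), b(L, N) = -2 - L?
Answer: 1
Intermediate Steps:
r(z, Z) = 8 (r(z, Z) = 8*((z + Z)/(Z + z)) = 8*((Z + z)/(Z + z)) = 8*1 = 8)
B(x, A) = 1/(x + A*x)
B(1/(b(-4, 6) + r(2, 2)), 9)**2 = (1/((1/((-2 - 1*(-4)) + 8))*(1 + 9)))**2 = (1/(1/((-2 + 4) + 8)*10))**2 = ((1/10)/1/(2 + 8))**2 = ((1/10)/1/10)**2 = ((1/10)/(1/10))**2 = (10*(1/10))**2 = 1**2 = 1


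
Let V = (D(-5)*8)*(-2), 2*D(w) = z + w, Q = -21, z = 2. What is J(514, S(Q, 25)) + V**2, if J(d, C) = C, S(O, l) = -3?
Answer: 573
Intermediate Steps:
D(w) = 1 + w/2 (D(w) = (2 + w)/2 = 1 + w/2)
V = 24 (V = ((1 + (1/2)*(-5))*8)*(-2) = ((1 - 5/2)*8)*(-2) = -3/2*8*(-2) = -12*(-2) = 24)
J(514, S(Q, 25)) + V**2 = -3 + 24**2 = -3 + 576 = 573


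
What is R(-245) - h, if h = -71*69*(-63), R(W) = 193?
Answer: -308444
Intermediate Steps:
h = 308637 (h = -4899*(-63) = 308637)
R(-245) - h = 193 - 1*308637 = 193 - 308637 = -308444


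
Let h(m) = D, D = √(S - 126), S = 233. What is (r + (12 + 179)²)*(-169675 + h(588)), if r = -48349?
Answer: 2013702900 - 11868*√107 ≈ 2.0136e+9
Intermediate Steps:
D = √107 (D = √(233 - 126) = √107 ≈ 10.344)
h(m) = √107
(r + (12 + 179)²)*(-169675 + h(588)) = (-48349 + (12 + 179)²)*(-169675 + √107) = (-48349 + 191²)*(-169675 + √107) = (-48349 + 36481)*(-169675 + √107) = -11868*(-169675 + √107) = 2013702900 - 11868*√107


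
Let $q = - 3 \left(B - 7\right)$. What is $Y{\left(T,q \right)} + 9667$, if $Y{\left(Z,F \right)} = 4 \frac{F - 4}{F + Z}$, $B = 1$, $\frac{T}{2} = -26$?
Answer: $\frac{164311}{17} \approx 9665.4$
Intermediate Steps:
$T = -52$ ($T = 2 \left(-26\right) = -52$)
$q = 18$ ($q = - 3 \left(1 - 7\right) = \left(-3\right) \left(-6\right) = 18$)
$Y{\left(Z,F \right)} = \frac{4 \left(-4 + F\right)}{F + Z}$ ($Y{\left(Z,F \right)} = 4 \frac{-4 + F}{F + Z} = \frac{4 \left(-4 + F\right)}{F + Z}$)
$Y{\left(T,q \right)} + 9667 = \frac{4 \left(-4 + 18\right)}{18 - 52} + 9667 = 4 \frac{1}{-34} \cdot 14 + 9667 = 4 \left(- \frac{1}{34}\right) 14 + 9667 = - \frac{28}{17} + 9667 = \frac{164311}{17}$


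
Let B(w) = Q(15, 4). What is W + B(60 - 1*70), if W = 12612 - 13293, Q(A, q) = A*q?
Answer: -621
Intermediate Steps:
B(w) = 60 (B(w) = 15*4 = 60)
W = -681
W + B(60 - 1*70) = -681 + 60 = -621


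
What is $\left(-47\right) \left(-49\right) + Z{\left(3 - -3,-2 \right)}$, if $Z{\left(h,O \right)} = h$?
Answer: $2309$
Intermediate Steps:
$\left(-47\right) \left(-49\right) + Z{\left(3 - -3,-2 \right)} = \left(-47\right) \left(-49\right) + \left(3 - -3\right) = 2303 + \left(3 + 3\right) = 2303 + 6 = 2309$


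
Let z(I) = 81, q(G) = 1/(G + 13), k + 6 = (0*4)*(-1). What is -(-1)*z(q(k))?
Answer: 81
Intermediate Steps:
k = -6 (k = -6 + (0*4)*(-1) = -6 + 0*(-1) = -6 + 0 = -6)
q(G) = 1/(13 + G)
-(-1)*z(q(k)) = -(-1)*81 = -1*(-81) = 81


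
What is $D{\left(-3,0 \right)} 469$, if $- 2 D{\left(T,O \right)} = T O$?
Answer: $0$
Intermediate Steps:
$D{\left(T,O \right)} = - \frac{O T}{2}$ ($D{\left(T,O \right)} = - \frac{T O}{2} = - \frac{O T}{2}$)
$D{\left(-3,0 \right)} 469 = \left(- \frac{1}{2}\right) 0 \left(-3\right) 469 = 0 \cdot 469 = 0$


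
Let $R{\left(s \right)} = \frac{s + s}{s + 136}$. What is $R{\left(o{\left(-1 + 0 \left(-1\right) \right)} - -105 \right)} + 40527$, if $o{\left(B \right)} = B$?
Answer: $\frac{607918}{15} \approx 40528.0$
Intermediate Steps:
$R{\left(s \right)} = \frac{2 s}{136 + s}$
$R{\left(o{\left(-1 + 0 \left(-1\right) \right)} - -105 \right)} + 40527 = \frac{2 \left(\left(-1 + 0 \left(-1\right)\right) - -105\right)}{136 + \left(\left(-1 + 0 \left(-1\right)\right) - -105\right)} + 40527 = \frac{2 \left(\left(-1 + 0\right) + 105\right)}{136 + \left(\left(-1 + 0\right) + 105\right)} + 40527 = \frac{2 \left(-1 + 105\right)}{136 + \left(-1 + 105\right)} + 40527 = 2 \cdot 104 \frac{1}{136 + 104} + 40527 = 2 \cdot 104 \cdot \frac{1}{240} + 40527 = \frac{13}{15} + 40527 = \frac{607918}{15}$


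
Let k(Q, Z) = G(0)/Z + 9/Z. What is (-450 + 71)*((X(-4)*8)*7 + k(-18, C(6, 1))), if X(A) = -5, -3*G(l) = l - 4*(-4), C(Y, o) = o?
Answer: 314191/3 ≈ 1.0473e+5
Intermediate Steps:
G(l) = -16/3 - l/3 (G(l) = -(l - 4*(-4))/3 = -(l + 16)/3 = -(16 + l)/3 = -16/3 - l/3)
k(Q, Z) = 11/(3*Z) (k(Q, Z) = (-16/3 - ⅓*0)/Z + 9/Z = (-16/3 + 0)/Z + 9/Z = -16/(3*Z) + 9/Z = 11/(3*Z))
(-450 + 71)*((X(-4)*8)*7 + k(-18, C(6, 1))) = (-450 + 71)*(-5*8*7 + (11/3)/1) = -379*(-40*7 + (11/3)*1) = -379*(-280 + 11/3) = -379*(-829/3) = 314191/3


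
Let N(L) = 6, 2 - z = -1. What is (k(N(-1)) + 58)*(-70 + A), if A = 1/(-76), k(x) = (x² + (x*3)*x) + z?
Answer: -1090805/76 ≈ -14353.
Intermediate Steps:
z = 3 (z = 2 - 1*(-1) = 2 + 1 = 3)
k(x) = 3 + 4*x² (k(x) = (x² + (x*3)*x) + 3 = (x² + (3*x)*x) + 3 = (x² + 3*x²) + 3 = 4*x² + 3 = 3 + 4*x²)
A = -1/76 ≈ -0.013158
(k(N(-1)) + 58)*(-70 + A) = ((3 + 4*6²) + 58)*(-70 - 1/76) = ((3 + 4*36) + 58)*(-5321/76) = ((3 + 144) + 58)*(-5321/76) = (147 + 58)*(-5321/76) = 205*(-5321/76) = -1090805/76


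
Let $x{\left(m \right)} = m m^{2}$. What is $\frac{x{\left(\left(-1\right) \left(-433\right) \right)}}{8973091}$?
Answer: $\frac{81182737}{8973091} \approx 9.0473$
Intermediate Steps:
$x{\left(m \right)} = m^{3}$
$\frac{x{\left(\left(-1\right) \left(-433\right) \right)}}{8973091} = \frac{\left(\left(-1\right) \left(-433\right)\right)^{3}}{8973091} = 433^{3} \cdot \frac{1}{8973091} = 81182737 \cdot \frac{1}{8973091} = \frac{81182737}{8973091}$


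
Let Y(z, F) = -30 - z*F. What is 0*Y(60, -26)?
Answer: 0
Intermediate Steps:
Y(z, F) = -30 - F*z
0*Y(60, -26) = 0*(-30 - 1*(-26)*60) = 0*(-30 + 1560) = 0*1530 = 0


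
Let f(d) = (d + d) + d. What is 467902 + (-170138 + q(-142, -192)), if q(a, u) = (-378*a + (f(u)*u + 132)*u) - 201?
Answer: -20907769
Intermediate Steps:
f(d) = 3*d (f(d) = 2*d + d = 3*d)
q(a, u) = -201 - 378*a + u*(132 + 3*u**2) (q(a, u) = (-378*a + ((3*u)*u + 132)*u) - 201 = (-378*a + (3*u**2 + 132)*u) - 201 = (-378*a + (132 + 3*u**2)*u) - 201 = (-378*a + u*(132 + 3*u**2)) - 201 = -201 - 378*a + u*(132 + 3*u**2))
467902 + (-170138 + q(-142, -192)) = 467902 + (-170138 + (-201 - 378*(-142) + 3*(-192)**3 + 132*(-192))) = 467902 + (-170138 + (-201 + 53676 + 3*(-7077888) - 25344)) = 467902 + (-170138 + (-201 + 53676 - 21233664 - 25344)) = 467902 + (-170138 - 21205533) = 467902 - 21375671 = -20907769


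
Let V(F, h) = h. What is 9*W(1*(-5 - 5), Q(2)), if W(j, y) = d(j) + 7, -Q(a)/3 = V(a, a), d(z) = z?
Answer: -27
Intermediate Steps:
Q(a) = -3*a
W(j, y) = 7 + j (W(j, y) = j + 7 = 7 + j)
9*W(1*(-5 - 5), Q(2)) = 9*(7 + 1*(-5 - 5)) = 9*(7 + 1*(-10)) = 9*(7 - 10) = 9*(-3) = -27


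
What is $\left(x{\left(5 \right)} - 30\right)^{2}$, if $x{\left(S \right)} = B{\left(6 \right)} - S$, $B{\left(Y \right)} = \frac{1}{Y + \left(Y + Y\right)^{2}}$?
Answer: $\frac{27552001}{22500} \approx 1224.5$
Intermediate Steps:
$B{\left(Y \right)} = \frac{1}{Y + 4 Y^{2}}$ ($B{\left(Y \right)} = \frac{1}{Y + \left(2 Y\right)^{2}} = \frac{1}{Y + 4 Y^{2}}$)
$x{\left(S \right)} = \frac{1}{150} - S$ ($x{\left(S \right)} = \frac{1}{6 \left(1 + 4 \cdot 6\right)} - S = \frac{1}{6 \left(1 + 24\right)} - S = \frac{1}{6 \cdot 25} - S = \frac{1}{6} \cdot \frac{1}{25} - S = \frac{1}{150} - S$)
$\left(x{\left(5 \right)} - 30\right)^{2} = \left(\left(\frac{1}{150} - 5\right) - 30\right)^{2} = \left(- \frac{749}{150} - 30\right)^{2} = \left(- \frac{5249}{150}\right)^{2} = \frac{27552001}{22500}$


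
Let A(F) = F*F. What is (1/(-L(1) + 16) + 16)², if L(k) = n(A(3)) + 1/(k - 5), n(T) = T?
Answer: 219024/841 ≈ 260.43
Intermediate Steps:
A(F) = F²
L(k) = 9 + 1/(-5 + k) (L(k) = 3² + 1/(k - 5) = 9 + 1/(-5 + k))
(1/(-L(1) + 16) + 16)² = (1/(-(-44 + 9*1)/(-5 + 1) + 16) + 16)² = (1/(-(-44 + 9)/(-4) + 16) + 16)² = (1/(-(-1)*(-35)/4 + 16) + 16)² = (1/(-1*35/4 + 16) + 16)² = (1/(-35/4 + 16) + 16)² = (1/(29/4) + 16)² = (4/29 + 16)² = (468/29)² = 219024/841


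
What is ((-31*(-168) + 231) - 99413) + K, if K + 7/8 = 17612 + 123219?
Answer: 374849/8 ≈ 46856.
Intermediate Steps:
K = 1126641/8 (K = -7/8 + (17612 + 123219) = -7/8 + 140831 = 1126641/8 ≈ 1.4083e+5)
((-31*(-168) + 231) - 99413) + K = ((-31*(-168) + 231) - 99413) + 1126641/8 = ((5208 + 231) - 99413) + 1126641/8 = (5439 - 99413) + 1126641/8 = -93974 + 1126641/8 = 374849/8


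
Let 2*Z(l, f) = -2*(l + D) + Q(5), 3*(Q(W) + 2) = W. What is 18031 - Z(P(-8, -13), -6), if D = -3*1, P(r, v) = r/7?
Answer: 757135/42 ≈ 18027.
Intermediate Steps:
Q(W) = -2 + W/3
P(r, v) = r/7 (P(r, v) = r*(⅐) = r/7)
D = -3
Z(l, f) = 17/6 - l (Z(l, f) = (-2*(l - 3) + (-2 + (⅓)*5))/2 = (-2*(-3 + l) + (-2 + 5/3))/2 = ((6 - 2*l) - ⅓)/2 = (17/3 - 2*l)/2 = 17/6 - l)
18031 - Z(P(-8, -13), -6) = 18031 - (17/6 - (-8)/7) = 18031 - (17/6 - 1*(-8/7)) = 18031 - (17/6 + 8/7) = 18031 - 1*167/42 = 18031 - 167/42 = 757135/42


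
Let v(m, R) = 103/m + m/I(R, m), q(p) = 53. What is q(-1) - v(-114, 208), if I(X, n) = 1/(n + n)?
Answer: -2956943/114 ≈ -25938.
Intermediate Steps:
I(X, n) = 1/(2*n)
v(m, R) = 2*m**2 + 103/m (v(m, R) = 103/m + m/((1/(2*m))) = 103/m + m*(2*m) = 103/m + 2*m**2 = 2*m**2 + 103/m)
q(-1) - v(-114, 208) = 53 - (103 + 2*(-114)**3)/(-114) = 53 - (-1)*(103 + 2*(-1481544))/114 = 53 - (-1)*(103 - 2963088)/114 = 53 - (-1)*(-2962985)/114 = 53 - 1*2962985/114 = 53 - 2962985/114 = -2956943/114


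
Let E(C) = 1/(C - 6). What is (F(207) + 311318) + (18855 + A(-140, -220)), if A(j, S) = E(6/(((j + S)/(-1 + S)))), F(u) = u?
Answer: 45922760/139 ≈ 3.3038e+5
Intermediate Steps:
E(C) = 1/(-6 + C)
A(j, S) = 1/(-6 + 6*(-1 + S)/(S + j)) (A(j, S) = 1/(-6 + 6/(((j + S)/(-1 + S)))) = 1/(-6 + 6/(((S + j)/(-1 + S)))) = 1/(-6 + 6*((-1 + S)/(S + j))) = 1/(-6 + 6*(-1 + S)/(S + j)))
(F(207) + 311318) + (18855 + A(-140, -220)) = (207 + 311318) + (18855 + (-220 - 140)/(6*(-1 - 1*(-140)))) = 311525 + (18855 + (⅙)*(-360)/(-1 + 140)) = 311525 + (18855 + (⅙)*(-360)/139) = 311525 + (18855 + (⅙)*(1/139)*(-360)) = 311525 + (18855 - 60/139) = 311525 + 2620785/139 = 45922760/139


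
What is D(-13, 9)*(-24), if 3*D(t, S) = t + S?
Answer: 32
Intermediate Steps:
D(t, S) = S/3 + t/3 (D(t, S) = (t + S)/3 = (S + t)/3 = S/3 + t/3)
D(-13, 9)*(-24) = ((1/3)*9 + (1/3)*(-13))*(-24) = (3 - 13/3)*(-24) = -4/3*(-24) = 32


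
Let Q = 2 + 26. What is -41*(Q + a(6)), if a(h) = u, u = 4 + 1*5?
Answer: -1517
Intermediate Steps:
u = 9 (u = 4 + 5 = 9)
a(h) = 9
Q = 28
-41*(Q + a(6)) = -41*(28 + 9) = -41*37 = -1517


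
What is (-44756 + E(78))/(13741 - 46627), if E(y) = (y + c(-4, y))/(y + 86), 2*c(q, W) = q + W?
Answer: 271847/199752 ≈ 1.3609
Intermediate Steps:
c(q, W) = W/2 + q/2 (c(q, W) = (q + W)/2 = (W + q)/2 = W/2 + q/2)
E(y) = (-2 + 3*y/2)/(86 + y) (E(y) = (y + (y/2 + (½)*(-4)))/(y + 86) = (y + (y/2 - 2))/(86 + y) = (y + (-2 + y/2))/(86 + y) = (-2 + 3*y/2)/(86 + y))
(-44756 + E(78))/(13741 - 46627) = (-44756 + (-4 + 3*78)/(2*(86 + 78)))/(13741 - 46627) = (-44756 + (½)*(-4 + 234)/164)/(-32886) = (-44756 + (½)*(1/164)*230)*(-1/32886) = (-44756 + 115/164)*(-1/32886) = -7339869/164*(-1/32886) = 271847/199752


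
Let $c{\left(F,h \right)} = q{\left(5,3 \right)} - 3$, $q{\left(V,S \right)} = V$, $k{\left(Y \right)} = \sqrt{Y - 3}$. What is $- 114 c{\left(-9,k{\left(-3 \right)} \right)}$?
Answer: $-228$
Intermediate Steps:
$k{\left(Y \right)} = \sqrt{-3 + Y}$
$c{\left(F,h \right)} = 2$ ($c{\left(F,h \right)} = 5 - 3 = 2$)
$- 114 c{\left(-9,k{\left(-3 \right)} \right)} = \left(-114\right) 2 = -228$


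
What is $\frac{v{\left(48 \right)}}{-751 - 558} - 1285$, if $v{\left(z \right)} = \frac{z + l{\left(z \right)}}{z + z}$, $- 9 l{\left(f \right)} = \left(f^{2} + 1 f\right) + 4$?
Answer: $- \frac{363325559}{282744} \approx -1285.0$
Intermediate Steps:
$l{\left(f \right)} = - \frac{4}{9} - \frac{f}{9} - \frac{f^{2}}{9}$ ($l{\left(f \right)} = - \frac{\left(f^{2} + 1 f\right) + 4}{9} = - \frac{\left(f^{2} + f\right) + 4}{9} = - \frac{\left(f + f^{2}\right) + 4}{9} = - \frac{4 + f + f^{2}}{9} = - \frac{4}{9} - \frac{f}{9} - \frac{f^{2}}{9}$)
$v{\left(z \right)} = \frac{- \frac{4}{9} - \frac{z^{2}}{9} + \frac{8 z}{9}}{2 z}$ ($v{\left(z \right)} = \frac{z - \left(\frac{4}{9} + \frac{z}{9} + \frac{z^{2}}{9}\right)}{z + z} = \frac{- \frac{4}{9} - \frac{z^{2}}{9} + \frac{8 z}{9}}{2 z}$)
$\frac{v{\left(48 \right)}}{-751 - 558} - 1285 = \frac{\frac{1}{18} \cdot \frac{1}{48} \left(-4 - 48^{2} + 8 \cdot 48\right)}{-751 - 558} - 1285 = \frac{\frac{1}{18} \cdot \frac{1}{48} \left(-4 - 2304 + 384\right)}{-751 - 558} - 1285 = \frac{\frac{1}{18} \cdot \frac{1}{48} \left(-4 - 2304 + 384\right)}{-1309} - 1285 = \frac{1}{18} \cdot \frac{1}{48} \left(-1924\right) \left(- \frac{1}{1309}\right) - 1285 = \left(- \frac{481}{216}\right) \left(- \frac{1}{1309}\right) - 1285 = \frac{481}{282744} - 1285 = - \frac{363325559}{282744}$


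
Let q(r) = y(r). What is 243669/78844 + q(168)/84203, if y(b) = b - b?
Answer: 243669/78844 ≈ 3.0905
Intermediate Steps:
y(b) = 0
q(r) = 0
243669/78844 + q(168)/84203 = 243669/78844 + 0/84203 = 243669*(1/78844) + 0*(1/84203) = 243669/78844 + 0 = 243669/78844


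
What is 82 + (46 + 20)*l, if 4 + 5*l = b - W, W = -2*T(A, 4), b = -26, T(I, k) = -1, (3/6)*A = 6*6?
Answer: -1702/5 ≈ -340.40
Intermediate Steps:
A = 72 (A = 2*(6*6) = 2*36 = 72)
W = 2 (W = -2*(-1) = 2)
l = -32/5 (l = -4/5 + (-26 - 1*2)/5 = -4/5 + (-26 - 2)/5 = -4/5 + (1/5)*(-28) = -4/5 - 28/5 = -32/5 ≈ -6.4000)
82 + (46 + 20)*l = 82 + (46 + 20)*(-32/5) = 82 + 66*(-32/5) = 82 - 2112/5 = -1702/5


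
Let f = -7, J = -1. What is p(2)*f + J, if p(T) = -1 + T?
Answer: -8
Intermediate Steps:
p(2)*f + J = (-1 + 2)*(-7) - 1 = 1*(-7) - 1 = -7 - 1 = -8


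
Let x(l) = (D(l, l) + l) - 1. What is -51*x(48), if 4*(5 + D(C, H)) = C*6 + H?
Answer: -6426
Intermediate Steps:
D(C, H) = -5 + H/4 + 3*C/2 (D(C, H) = -5 + (C*6 + H)/4 = -5 + (6*C + H)/4 = -5 + (H + 6*C)/4 = -5 + (H/4 + 3*C/2) = -5 + H/4 + 3*C/2)
x(l) = -6 + 11*l/4 (x(l) = ((-5 + l/4 + 3*l/2) + l) - 1 = ((-5 + 7*l/4) + l) - 1 = (-5 + 11*l/4) - 1 = -6 + 11*l/4)
-51*x(48) = -51*(-6 + (11/4)*48) = -51*(-6 + 132) = -51*126 = -6426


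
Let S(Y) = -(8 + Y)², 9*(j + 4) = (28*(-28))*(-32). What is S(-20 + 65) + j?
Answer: -229/9 ≈ -25.444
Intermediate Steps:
j = 25052/9 (j = -4 + ((28*(-28))*(-32))/9 = -4 + (-784*(-32))/9 = -4 + (⅑)*25088 = -4 + 25088/9 = 25052/9 ≈ 2783.6)
S(-20 + 65) + j = -(8 + (-20 + 65))² + 25052/9 = -(8 + 45)² + 25052/9 = -1*53² + 25052/9 = -1*2809 + 25052/9 = -2809 + 25052/9 = -229/9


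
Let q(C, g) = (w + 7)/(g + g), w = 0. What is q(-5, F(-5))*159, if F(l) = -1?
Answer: -1113/2 ≈ -556.50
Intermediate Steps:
q(C, g) = 7/(2*g) (q(C, g) = (0 + 7)/(g + g) = 7/((2*g)) = 7*(1/(2*g)) = 7/(2*g))
q(-5, F(-5))*159 = ((7/2)/(-1))*159 = ((7/2)*(-1))*159 = -7/2*159 = -1113/2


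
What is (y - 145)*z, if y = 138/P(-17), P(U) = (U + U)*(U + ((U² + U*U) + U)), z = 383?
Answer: -513614107/9248 ≈ -55538.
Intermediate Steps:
P(U) = 2*U*(2*U + 2*U²) (P(U) = (2*U)*(U + ((U² + U²) + U)) = (2*U)*(U + (2*U² + U)) = (2*U)*(U + (U + 2*U²)) = (2*U)*(2*U + 2*U²) = 2*U*(2*U + 2*U²))
y = -69/9248 (y = 138/((4*(-17)²*(1 - 17))) = 138/((4*289*(-16))) = 138/(-18496) = 138*(-1/18496) = -69/9248 ≈ -0.0074611)
(y - 145)*z = (-69/9248 - 145)*383 = -1341029/9248*383 = -513614107/9248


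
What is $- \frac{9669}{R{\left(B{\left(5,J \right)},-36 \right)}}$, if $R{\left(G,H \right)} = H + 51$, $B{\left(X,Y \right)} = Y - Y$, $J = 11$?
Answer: $- \frac{3223}{5} \approx -644.6$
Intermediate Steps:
$B{\left(X,Y \right)} = 0$
$R{\left(G,H \right)} = 51 + H$
$- \frac{9669}{R{\left(B{\left(5,J \right)},-36 \right)}} = - \frac{9669}{51 - 36} = - \frac{9669}{15} = \left(-9669\right) \frac{1}{15} = - \frac{3223}{5}$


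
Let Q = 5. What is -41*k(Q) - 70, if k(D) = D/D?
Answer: -111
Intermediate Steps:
k(D) = 1
-41*k(Q) - 70 = -41*1 - 70 = -41 - 70 = -111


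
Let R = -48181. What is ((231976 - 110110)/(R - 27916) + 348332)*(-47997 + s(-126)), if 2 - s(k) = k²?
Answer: -1693022103746398/76097 ≈ -2.2248e+10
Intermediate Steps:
s(k) = 2 - k²
((231976 - 110110)/(R - 27916) + 348332)*(-47997 + s(-126)) = ((231976 - 110110)/(-48181 - 27916) + 348332)*(-47997 + (2 - 1*(-126)²)) = (121866/(-76097) + 348332)*(-47997 + (2 - 1*15876)) = (121866*(-1/76097) + 348332)*(-47997 + (2 - 15876)) = (-121866/76097 + 348332)*(-47997 - 15874) = (26506898338/76097)*(-63871) = -1693022103746398/76097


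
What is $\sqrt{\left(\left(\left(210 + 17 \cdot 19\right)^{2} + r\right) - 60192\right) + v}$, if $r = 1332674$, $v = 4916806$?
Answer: $\sqrt{6473377} \approx 2544.3$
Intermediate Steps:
$\sqrt{\left(\left(\left(210 + 17 \cdot 19\right)^{2} + r\right) - 60192\right) + v} = \sqrt{\left(\left(\left(210 + 17 \cdot 19\right)^{2} + 1332674\right) - 60192\right) + 4916806} = \sqrt{\left(\left(\left(210 + 323\right)^{2} + 1332674\right) - 60192\right) + 4916806} = \sqrt{\left(\left(533^{2} + 1332674\right) - 60192\right) + 4916806} = \sqrt{\left(\left(284089 + 1332674\right) - 60192\right) + 4916806} = \sqrt{\left(1616763 - 60192\right) + 4916806} = \sqrt{1556571 + 4916806} = \sqrt{6473377}$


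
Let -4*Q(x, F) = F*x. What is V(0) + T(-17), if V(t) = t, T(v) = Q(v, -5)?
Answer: -85/4 ≈ -21.250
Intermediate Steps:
Q(x, F) = -F*x/4
T(v) = 5*v/4 (T(v) = -¼*(-5)*v = 5*v/4)
V(0) + T(-17) = 0 + (5/4)*(-17) = 0 - 85/4 = -85/4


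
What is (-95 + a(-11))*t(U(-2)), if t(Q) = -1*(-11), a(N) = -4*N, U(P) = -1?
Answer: -561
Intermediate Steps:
t(Q) = 11
(-95 + a(-11))*t(U(-2)) = (-95 - 4*(-11))*11 = (-95 + 44)*11 = -51*11 = -561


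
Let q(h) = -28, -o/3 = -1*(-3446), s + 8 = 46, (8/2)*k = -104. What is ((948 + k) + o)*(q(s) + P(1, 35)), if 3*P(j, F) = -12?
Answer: 301312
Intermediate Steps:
k = -26 (k = (¼)*(-104) = -26)
P(j, F) = -4 (P(j, F) = (⅓)*(-12) = -4)
s = 38 (s = -8 + 46 = 38)
o = -10338 (o = -(-3)*(-3446) = -3*3446 = -10338)
((948 + k) + o)*(q(s) + P(1, 35)) = ((948 - 26) - 10338)*(-28 - 4) = (922 - 10338)*(-32) = -9416*(-32) = 301312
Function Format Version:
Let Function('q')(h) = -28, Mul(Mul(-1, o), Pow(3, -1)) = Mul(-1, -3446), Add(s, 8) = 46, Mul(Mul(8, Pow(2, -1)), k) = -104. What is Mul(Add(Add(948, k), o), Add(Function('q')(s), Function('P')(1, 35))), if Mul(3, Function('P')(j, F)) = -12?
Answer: 301312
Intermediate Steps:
k = -26 (k = Mul(Rational(1, 4), -104) = -26)
Function('P')(j, F) = -4 (Function('P')(j, F) = Mul(Rational(1, 3), -12) = -4)
s = 38 (s = Add(-8, 46) = 38)
o = -10338 (o = Mul(-3, Mul(-1, -3446)) = Mul(-3, 3446) = -10338)
Mul(Add(Add(948, k), o), Add(Function('q')(s), Function('P')(1, 35))) = Mul(Add(Add(948, -26), -10338), Add(-28, -4)) = Mul(Add(922, -10338), -32) = Mul(-9416, -32) = 301312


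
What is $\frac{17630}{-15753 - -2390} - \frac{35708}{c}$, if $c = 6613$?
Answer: $- \frac{593753194}{88369519} \approx -6.719$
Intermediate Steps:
$\frac{17630}{-15753 - -2390} - \frac{35708}{c} = \frac{17630}{-15753 - -2390} - \frac{35708}{6613} = \frac{17630}{-15753 + 2390} - \frac{35708}{6613} = \frac{17630}{-13363} - \frac{35708}{6613} = 17630 \left(- \frac{1}{13363}\right) - \frac{35708}{6613} = - \frac{17630}{13363} - \frac{35708}{6613} = - \frac{593753194}{88369519}$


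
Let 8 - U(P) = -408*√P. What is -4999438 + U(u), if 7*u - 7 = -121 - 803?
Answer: -4999430 + 408*I*√131 ≈ -4.9994e+6 + 4669.8*I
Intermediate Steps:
u = -131 (u = 1 + (-121 - 803)/7 = 1 + (⅐)*(-924) = 1 - 132 = -131)
U(P) = 8 + 408*√P (U(P) = 8 - (-408)*√P = 8 + 408*√P)
-4999438 + U(u) = -4999438 + (8 + 408*√(-131)) = -4999438 + (8 + 408*(I*√131)) = -4999438 + (8 + 408*I*√131) = -4999430 + 408*I*√131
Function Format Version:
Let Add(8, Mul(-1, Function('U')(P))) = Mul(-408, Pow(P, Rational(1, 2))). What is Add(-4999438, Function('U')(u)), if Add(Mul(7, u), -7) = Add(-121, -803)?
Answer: Add(-4999430, Mul(408, I, Pow(131, Rational(1, 2)))) ≈ Add(-4.9994e+6, Mul(4669.8, I))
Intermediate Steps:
u = -131 (u = Add(1, Mul(Rational(1, 7), Add(-121, -803))) = Add(1, Mul(Rational(1, 7), -924)) = Add(1, -132) = -131)
Function('U')(P) = Add(8, Mul(408, Pow(P, Rational(1, 2)))) (Function('U')(P) = Add(8, Mul(-1, Mul(-408, Pow(P, Rational(1, 2))))) = Add(8, Mul(408, Pow(P, Rational(1, 2)))))
Add(-4999438, Function('U')(u)) = Add(-4999438, Add(8, Mul(408, Pow(-131, Rational(1, 2))))) = Add(-4999438, Add(8, Mul(408, Mul(I, Pow(131, Rational(1, 2)))))) = Add(-4999438, Add(8, Mul(408, I, Pow(131, Rational(1, 2))))) = Add(-4999430, Mul(408, I, Pow(131, Rational(1, 2))))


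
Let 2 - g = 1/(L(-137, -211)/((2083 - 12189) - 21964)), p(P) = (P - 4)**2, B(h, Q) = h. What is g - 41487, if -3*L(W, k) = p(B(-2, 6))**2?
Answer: -2992265/72 ≈ -41559.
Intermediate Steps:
p(P) = (-4 + P)**2
L(W, k) = -432 (L(W, k) = -(-4 - 2)**4/3 = -((-6)**2)**2/3 = -1/3*36**2 = -1/3*1296 = -432)
g = -5201/72 (g = 2 - 1/((-432/((2083 - 12189) - 21964))) = 2 - 1/((-432/(-10106 - 21964))) = 2 - 1/((-432/(-32070))) = 2 - 1/((-432*(-1/32070))) = 2 - 1/72/5345 = 2 - 1*5345/72 = 2 - 5345/72 = -5201/72 ≈ -72.236)
g - 41487 = -5201/72 - 41487 = -2992265/72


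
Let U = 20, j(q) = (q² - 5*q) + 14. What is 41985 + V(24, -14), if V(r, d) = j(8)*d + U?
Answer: 41473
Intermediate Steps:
j(q) = 14 + q² - 5*q
V(r, d) = 20 + 38*d (V(r, d) = (14 + 8² - 5*8)*d + 20 = (14 + 64 - 40)*d + 20 = 38*d + 20 = 20 + 38*d)
41985 + V(24, -14) = 41985 + (20 + 38*(-14)) = 41985 + (20 - 532) = 41985 - 512 = 41473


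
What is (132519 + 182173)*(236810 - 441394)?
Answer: -64380948128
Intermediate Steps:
(132519 + 182173)*(236810 - 441394) = 314692*(-204584) = -64380948128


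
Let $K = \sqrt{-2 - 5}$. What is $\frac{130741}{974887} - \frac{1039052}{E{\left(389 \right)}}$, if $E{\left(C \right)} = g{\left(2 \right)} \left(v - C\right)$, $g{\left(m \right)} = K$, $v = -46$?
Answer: $\frac{130741}{974887} - \frac{148436 i \sqrt{7}}{435} \approx 0.13411 - 902.82 i$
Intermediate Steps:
$K = i \sqrt{7}$ ($K = \sqrt{-7} = i \sqrt{7} \approx 2.6458 i$)
$g{\left(m \right)} = i \sqrt{7}$
$E{\left(C \right)} = i \sqrt{7} \left(-46 - C\right)$
$\frac{130741}{974887} - \frac{1039052}{E{\left(389 \right)}} = \frac{130741}{974887} - \frac{1039052}{i \sqrt{7} \left(-46 - 389\right)} = 130741 \cdot \frac{1}{974887} - \frac{1039052}{i \sqrt{7} \left(-46 - 389\right)} = \frac{130741}{974887} - \frac{1039052}{i \sqrt{7} \left(-435\right)} = \frac{130741}{974887} - \frac{1039052}{\left(-435\right) i \sqrt{7}} = \frac{130741}{974887} - 1039052 \frac{i \sqrt{7}}{3045} = \frac{130741}{974887} - \frac{148436 i \sqrt{7}}{435}$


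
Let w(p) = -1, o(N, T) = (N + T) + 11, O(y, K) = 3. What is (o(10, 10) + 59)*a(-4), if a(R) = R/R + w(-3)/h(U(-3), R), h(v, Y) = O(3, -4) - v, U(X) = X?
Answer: 75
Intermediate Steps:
o(N, T) = 11 + N + T
h(v, Y) = 3 - v
a(R) = ⅚ (a(R) = R/R - 1/(3 - 1*(-3)) = 1 - 1/(3 + 3) = 1 - 1/6 = 1 - 1*⅙ = 1 - ⅙ = ⅚)
(o(10, 10) + 59)*a(-4) = ((11 + 10 + 10) + 59)*(⅚) = (31 + 59)*(⅚) = 90*(⅚) = 75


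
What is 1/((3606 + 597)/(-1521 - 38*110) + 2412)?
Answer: 5701/13746609 ≈ 0.00041472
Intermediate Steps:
1/((3606 + 597)/(-1521 - 38*110) + 2412) = 1/(4203/(-1521 - 4180) + 2412) = 1/(4203/(-5701) + 2412) = 1/(4203*(-1/5701) + 2412) = 1/(-4203/5701 + 2412) = 1/(13746609/5701) = 5701/13746609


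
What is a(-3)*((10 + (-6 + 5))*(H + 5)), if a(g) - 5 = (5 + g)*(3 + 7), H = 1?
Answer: 1350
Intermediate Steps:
a(g) = 55 + 10*g (a(g) = 5 + (5 + g)*(3 + 7) = 5 + (5 + g)*10 = 5 + (50 + 10*g) = 55 + 10*g)
a(-3)*((10 + (-6 + 5))*(H + 5)) = (55 + 10*(-3))*((10 + (-6 + 5))*(1 + 5)) = (55 - 30)*((10 - 1)*6) = 25*(9*6) = 25*54 = 1350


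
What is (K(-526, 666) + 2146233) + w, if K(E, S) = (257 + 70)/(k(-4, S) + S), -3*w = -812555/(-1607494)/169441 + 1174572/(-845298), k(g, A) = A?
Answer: 6094459408661869403106181/2839606602036622068 ≈ 2.1462e+6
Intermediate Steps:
w = 5924515198797187/12791020729894694 (w = -(-812555/(-1607494)/169441 + 1174572/(-845298))/3 = -(-812555*(-1/1607494)*(1/169441) + 1174572*(-1/845298))/3 = -((812555/1607494)*(1/169441) - 65254/46961)/3 = -(812555/272375390854 - 65254/46961)/3 = -1/3*(-17773545596391561/12791020729894694) = 5924515198797187/12791020729894694 ≈ 0.46318)
K(E, S) = 327/(2*S) (K(E, S) = (257 + 70)/(S + S) = 327/((2*S)) = 327*(1/(2*S)) = 327/(2*S))
(K(-526, 666) + 2146233) + w = ((327/2)/666 + 2146233) + 5924515198797187/12791020729894694 = ((327/2)*(1/666) + 2146233) + 5924515198797187/12791020729894694 = (109/444 + 2146233) + 5924515198797187/12791020729894694 = 952927561/444 + 5924515198797187/12791020729894694 = 6094459408661869403106181/2839606602036622068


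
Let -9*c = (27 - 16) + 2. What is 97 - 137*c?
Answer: 2654/9 ≈ 294.89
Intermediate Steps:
c = -13/9 (c = -((27 - 16) + 2)/9 = -(11 + 2)/9 = -⅑*13 = -13/9 ≈ -1.4444)
97 - 137*c = 97 - 137*(-13/9) = 97 + 1781/9 = 2654/9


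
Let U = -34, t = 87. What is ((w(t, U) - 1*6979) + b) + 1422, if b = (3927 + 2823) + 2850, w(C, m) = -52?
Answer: 3991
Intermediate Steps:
b = 9600 (b = 6750 + 2850 = 9600)
((w(t, U) - 1*6979) + b) + 1422 = ((-52 - 1*6979) + 9600) + 1422 = ((-52 - 6979) + 9600) + 1422 = (-7031 + 9600) + 1422 = 2569 + 1422 = 3991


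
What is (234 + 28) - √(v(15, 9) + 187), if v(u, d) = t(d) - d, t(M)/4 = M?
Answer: 262 - √214 ≈ 247.37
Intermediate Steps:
t(M) = 4*M
v(u, d) = 3*d (v(u, d) = 4*d - d = 3*d)
(234 + 28) - √(v(15, 9) + 187) = (234 + 28) - √(3*9 + 187) = 262 - √(27 + 187) = 262 - √214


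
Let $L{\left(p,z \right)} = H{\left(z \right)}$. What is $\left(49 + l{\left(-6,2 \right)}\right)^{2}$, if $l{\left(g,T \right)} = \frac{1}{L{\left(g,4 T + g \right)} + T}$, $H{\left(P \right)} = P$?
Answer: $\frac{38809}{16} \approx 2425.6$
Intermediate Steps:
$L{\left(p,z \right)} = z$
$l{\left(g,T \right)} = \frac{1}{g + 5 T}$ ($l{\left(g,T \right)} = \frac{1}{\left(4 T + g\right) + T} = \frac{1}{\left(g + 4 T\right) + T} = \frac{1}{g + 5 T}$)
$\left(49 + l{\left(-6,2 \right)}\right)^{2} = \left(49 + \frac{1}{-6 + 5 \cdot 2}\right)^{2} = \left(49 + \frac{1}{-6 + 10}\right)^{2} = \left(49 + \frac{1}{4}\right)^{2} = \left(\frac{197}{4}\right)^{2} = \frac{38809}{16}$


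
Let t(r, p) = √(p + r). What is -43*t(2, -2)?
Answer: 0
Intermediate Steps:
-43*t(2, -2) = -43*√(-2 + 2) = -43*√0 = -43*0 = 0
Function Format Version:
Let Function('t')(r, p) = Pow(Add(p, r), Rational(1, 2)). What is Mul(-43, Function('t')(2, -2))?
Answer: 0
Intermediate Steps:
Mul(-43, Function('t')(2, -2)) = Mul(-43, Pow(Add(-2, 2), Rational(1, 2))) = Mul(-43, Pow(0, Rational(1, 2))) = Mul(-43, 0) = 0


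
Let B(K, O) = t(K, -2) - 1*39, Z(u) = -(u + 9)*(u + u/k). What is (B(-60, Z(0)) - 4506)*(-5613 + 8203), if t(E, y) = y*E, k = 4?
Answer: -11460750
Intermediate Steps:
t(E, y) = E*y
Z(u) = -5*u*(9 + u)/4 (Z(u) = -(u + 9)*(u + u/4) = -(9 + u)*(u + u*(¼)) = -(9 + u)*(u + u/4) = -(9 + u)*5*u/4 = -5*u*(9 + u)/4)
B(K, O) = -39 - 2*K (B(K, O) = K*(-2) - 1*39 = -2*K - 39 = -39 - 2*K)
(B(-60, Z(0)) - 4506)*(-5613 + 8203) = ((-39 - 2*(-60)) - 4506)*(-5613 + 8203) = ((-39 + 120) - 4506)*2590 = (81 - 4506)*2590 = -4425*2590 = -11460750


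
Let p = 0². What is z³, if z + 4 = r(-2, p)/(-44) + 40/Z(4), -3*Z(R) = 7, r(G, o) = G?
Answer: -34296447249/3652264 ≈ -9390.5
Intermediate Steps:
p = 0
Z(R) = -7/3 (Z(R) = -⅓*7 = -7/3)
z = -3249/154 (z = -4 + (-2/(-44) + 40/(-7/3)) = -4 + (-2*(-1/44) + 40*(-3/7)) = -4 + (1/22 - 120/7) = -4 - 2633/154 = -3249/154 ≈ -21.097)
z³ = (-3249/154)³ = -34296447249/3652264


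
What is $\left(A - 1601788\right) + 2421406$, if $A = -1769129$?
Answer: $-949511$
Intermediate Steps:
$\left(A - 1601788\right) + 2421406 = \left(-1769129 - 1601788\right) + 2421406 = -3370917 + 2421406 = -949511$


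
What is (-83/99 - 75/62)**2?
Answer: 158030041/37675044 ≈ 4.1946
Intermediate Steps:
(-83/99 - 75/62)**2 = (-12571/6138)**2 = 158030041/37675044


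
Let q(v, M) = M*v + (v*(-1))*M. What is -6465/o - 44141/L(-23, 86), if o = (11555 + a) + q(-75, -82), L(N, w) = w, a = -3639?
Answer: -174988073/340388 ≈ -514.08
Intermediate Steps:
q(v, M) = 0 (q(v, M) = M*v + (-v)*M = M*v - M*v = 0)
o = 7916 (o = (11555 - 3639) + 0 = 7916 + 0 = 7916)
-6465/o - 44141/L(-23, 86) = -6465/7916 - 44141/86 = -174988073/340388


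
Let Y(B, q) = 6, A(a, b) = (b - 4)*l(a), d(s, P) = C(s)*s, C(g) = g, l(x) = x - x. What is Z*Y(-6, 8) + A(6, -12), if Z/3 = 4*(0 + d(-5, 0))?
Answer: 1800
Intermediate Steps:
l(x) = 0
d(s, P) = s² (d(s, P) = s*s = s²)
A(a, b) = 0 (A(a, b) = (b - 4)*0 = (-4 + b)*0 = 0)
Z = 300 (Z = 3*(4*(0 + (-5)²)) = 3*(4*(0 + 25)) = 3*(4*25) = 3*100 = 300)
Z*Y(-6, 8) + A(6, -12) = 300*6 + 0 = 1800 + 0 = 1800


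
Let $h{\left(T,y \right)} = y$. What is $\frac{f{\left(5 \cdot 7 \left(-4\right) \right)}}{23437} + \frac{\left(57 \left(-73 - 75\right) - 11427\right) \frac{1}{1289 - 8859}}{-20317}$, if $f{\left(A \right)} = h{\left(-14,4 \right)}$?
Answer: $\frac{149669629}{3604603334530} \approx 4.1522 \cdot 10^{-5}$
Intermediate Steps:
$f{\left(A \right)} = 4$
$\frac{f{\left(5 \cdot 7 \left(-4\right) \right)}}{23437} + \frac{\left(57 \left(-73 - 75\right) - 11427\right) \frac{1}{1289 - 8859}}{-20317} = \frac{4}{23437} + \frac{\left(57 \left(-73 - 75\right) - 11427\right) \frac{1}{1289 - 8859}}{-20317} = 4 \cdot \frac{1}{23437} + \frac{57 \left(-148\right) - 11427}{-7570} \left(- \frac{1}{20317}\right) = \frac{4}{23437} + \left(-8436 - 11427\right) \left(- \frac{1}{7570}\right) \left(- \frac{1}{20317}\right) = \frac{4}{23437} + \left(-19863\right) \left(- \frac{1}{7570}\right) \left(- \frac{1}{20317}\right) = \frac{4}{23437} + \frac{19863}{7570} \left(- \frac{1}{20317}\right) = \frac{4}{23437} - \frac{19863}{153799690} = \frac{149669629}{3604603334530}$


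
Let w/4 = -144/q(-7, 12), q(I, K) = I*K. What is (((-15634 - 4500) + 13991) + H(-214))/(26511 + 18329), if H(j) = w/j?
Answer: -4601131/33585160 ≈ -0.13700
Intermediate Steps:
w = 48/7 (w = 4*(-144/((-7*12))) = 4*(-144/(-84)) = 4*(-144*(-1/84)) = 4*(12/7) = 48/7 ≈ 6.8571)
H(j) = 48/(7*j)
(((-15634 - 4500) + 13991) + H(-214))/(26511 + 18329) = (((-15634 - 4500) + 13991) + (48/7)/(-214))/(26511 + 18329) = ((-20134 + 13991) + (48/7)*(-1/214))/44840 = (-6143 - 24/749)*(1/44840) = -4601131/749*1/44840 = -4601131/33585160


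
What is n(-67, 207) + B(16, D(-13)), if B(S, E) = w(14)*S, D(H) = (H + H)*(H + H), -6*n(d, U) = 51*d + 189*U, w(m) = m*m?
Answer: -2815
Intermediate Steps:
w(m) = m²
n(d, U) = -63*U/2 - 17*d/2 (n(d, U) = -(51*d + 189*U)/6 = -63*U/2 - 17*d/2)
D(H) = 4*H² (D(H) = (2*H)*(2*H) = 4*H²)
B(S, E) = 196*S (B(S, E) = 14²*S = 196*S)
n(-67, 207) + B(16, D(-13)) = (-63/2*207 - 17/2*(-67)) + 196*16 = (-13041/2 + 1139/2) + 3136 = -5951 + 3136 = -2815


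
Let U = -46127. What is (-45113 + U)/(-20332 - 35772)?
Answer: 11405/7013 ≈ 1.6263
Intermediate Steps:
(-45113 + U)/(-20332 - 35772) = (-45113 - 46127)/(-20332 - 35772) = -91240/(-56104) = -91240*(-1/56104) = 11405/7013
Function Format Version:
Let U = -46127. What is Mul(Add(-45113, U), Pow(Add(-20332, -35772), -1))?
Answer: Rational(11405, 7013) ≈ 1.6263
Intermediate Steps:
Mul(Add(-45113, U), Pow(Add(-20332, -35772), -1)) = Mul(Add(-45113, -46127), Pow(Add(-20332, -35772), -1)) = Mul(-91240, Pow(-56104, -1)) = Mul(-91240, Rational(-1, 56104)) = Rational(11405, 7013)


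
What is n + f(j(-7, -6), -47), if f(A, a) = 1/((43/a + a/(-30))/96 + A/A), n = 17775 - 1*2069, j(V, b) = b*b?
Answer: 2140533334/136279 ≈ 15707.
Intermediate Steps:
j(V, b) = b**2
n = 15706 (n = 17775 - 2069 = 15706)
f(A, a) = 1/(1 - a/2880 + 43/(96*a)) (f(A, a) = 1/((43/a + a*(-1/30))*(1/96) + 1) = 1/((43/a - a/30)*(1/96) + 1) = 1/((-a/2880 + 43/(96*a)) + 1) = 1/(1 - a/2880 + 43/(96*a)))
n + f(j(-7, -6), -47) = 15706 + 2880*(-47)/(1290 - 1*(-47)**2 + 2880*(-47)) = 15706 + 2880*(-47)/(1290 - 1*2209 - 135360) = 15706 + 2880*(-47)/(1290 - 2209 - 135360) = 15706 + 2880*(-47)/(-136279) = 15706 + 2880*(-47)*(-1/136279) = 15706 + 135360/136279 = 2140533334/136279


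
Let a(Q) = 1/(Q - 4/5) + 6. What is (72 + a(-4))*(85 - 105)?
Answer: -9335/6 ≈ -1555.8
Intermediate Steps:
a(Q) = 6 + 1/(-⅘ + Q) (a(Q) = 1/(Q - 4*⅕) + 6 = 1/(Q - ⅘) + 6 = 1/(-⅘ + Q) + 6 = 6 + 1/(-⅘ + Q))
(72 + a(-4))*(85 - 105) = (72 + (-19 + 30*(-4))/(-4 + 5*(-4)))*(85 - 105) = (72 + (-19 - 120)/(-4 - 20))*(-20) = (72 - 139/(-24))*(-20) = (72 - 1/24*(-139))*(-20) = (72 + 139/24)*(-20) = (1867/24)*(-20) = -9335/6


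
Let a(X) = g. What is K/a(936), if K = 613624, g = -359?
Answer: -613624/359 ≈ -1709.3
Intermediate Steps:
a(X) = -359
K/a(936) = 613624/(-359) = 613624*(-1/359) = -613624/359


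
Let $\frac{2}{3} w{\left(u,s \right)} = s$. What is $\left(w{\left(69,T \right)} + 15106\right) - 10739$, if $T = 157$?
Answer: $\frac{9205}{2} \approx 4602.5$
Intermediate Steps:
$w{\left(u,s \right)} = \frac{3 s}{2}$
$\left(w{\left(69,T \right)} + 15106\right) - 10739 = \left(\frac{3}{2} \cdot 157 + 15106\right) - 10739 = \left(\frac{471}{2} + 15106\right) - 10739 = \frac{30683}{2} - 10739 = \frac{9205}{2}$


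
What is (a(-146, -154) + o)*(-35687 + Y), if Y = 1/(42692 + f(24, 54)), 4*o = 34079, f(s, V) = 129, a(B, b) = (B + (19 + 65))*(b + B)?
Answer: -82886256053727/85642 ≈ -9.6782e+8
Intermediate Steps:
a(B, b) = (84 + B)*(B + b) (a(B, b) = (B + 84)*(B + b) = (84 + B)*(B + b))
o = 34079/4 (o = (¼)*34079 = 34079/4 ≈ 8519.8)
Y = 1/42821 (Y = 1/(42692 + 129) = 1/42821 ≈ 2.3353e-5)
(a(-146, -154) + o)*(-35687 + Y) = (((-146)² + 84*(-146) + 84*(-154) - 146*(-154)) + 34079/4)*(-35687 + 1/42821) = ((21316 - 12264 - 12936 + 22484) + 34079/4)*(-1528153026/42821) = (18600 + 34079/4)*(-1528153026/42821) = (108479/4)*(-1528153026/42821) = -82886256053727/85642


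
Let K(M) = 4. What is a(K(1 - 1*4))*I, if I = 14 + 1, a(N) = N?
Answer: 60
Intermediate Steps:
I = 15
a(K(1 - 1*4))*I = 4*15 = 60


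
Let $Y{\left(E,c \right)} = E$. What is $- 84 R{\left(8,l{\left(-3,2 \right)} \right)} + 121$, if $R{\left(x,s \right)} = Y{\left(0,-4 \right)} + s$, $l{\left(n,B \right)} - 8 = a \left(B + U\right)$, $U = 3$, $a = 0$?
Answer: $-551$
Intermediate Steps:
$l{\left(n,B \right)} = 8$ ($l{\left(n,B \right)} = 8 + 0 \left(B + 3\right) = 8 + 0 \left(3 + B\right) = 8 + 0 = 8$)
$R{\left(x,s \right)} = s$ ($R{\left(x,s \right)} = 0 + s = s$)
$- 84 R{\left(8,l{\left(-3,2 \right)} \right)} + 121 = \left(-84\right) 8 + 121 = -672 + 121 = -551$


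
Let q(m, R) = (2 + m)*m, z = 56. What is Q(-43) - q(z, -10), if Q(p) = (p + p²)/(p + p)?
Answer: -3269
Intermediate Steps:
q(m, R) = m*(2 + m)
Q(p) = (p + p²)/(2*p) (Q(p) = (p + p²)/((2*p)) = (p + p²)*(1/(2*p)) = (p + p²)/(2*p))
Q(-43) - q(z, -10) = (½ + (½)*(-43)) - 56*(2 + 56) = (½ - 43/2) - 56*58 = -21 - 1*3248 = -21 - 3248 = -3269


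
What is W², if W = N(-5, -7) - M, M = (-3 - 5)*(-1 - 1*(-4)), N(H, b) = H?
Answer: 361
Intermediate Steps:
M = -24 (M = -8*(-1 + 4) = -8*3 = -24)
W = 19 (W = -5 - 1*(-24) = -5 + 24 = 19)
W² = 19² = 361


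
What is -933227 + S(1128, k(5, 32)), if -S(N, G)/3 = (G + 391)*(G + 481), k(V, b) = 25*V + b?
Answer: -1982099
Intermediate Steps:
k(V, b) = b + 25*V
S(N, G) = -3*(391 + G)*(481 + G) (S(N, G) = -3*(G + 391)*(G + 481) = -3*(391 + G)*(481 + G))
-933227 + S(1128, k(5, 32)) = -933227 + (-564213 - 2616*(32 + 25*5) - 3*(32 + 25*5)²) = -933227 + (-564213 - 2616*(32 + 125) - 3*(32 + 125)²) = -933227 + (-564213 - 2616*157 - 3*157²) = -933227 + (-564213 - 410712 - 3*24649) = -933227 + (-564213 - 410712 - 73947) = -933227 - 1048872 = -1982099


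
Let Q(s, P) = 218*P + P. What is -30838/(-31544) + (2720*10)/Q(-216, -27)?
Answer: -337825853/93259836 ≈ -3.6224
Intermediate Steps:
Q(s, P) = 219*P
-30838/(-31544) + (2720*10)/Q(-216, -27) = -30838/(-31544) + (2720*10)/((219*(-27))) = -30838*(-1/31544) + 27200/(-5913) = 15419/15772 + 27200*(-1/5913) = 15419/15772 - 27200/5913 = -337825853/93259836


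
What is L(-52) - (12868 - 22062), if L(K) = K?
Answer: 9142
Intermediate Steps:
L(-52) - (12868 - 22062) = -52 - (12868 - 22062) = -52 - 1*(-9194) = -52 + 9194 = 9142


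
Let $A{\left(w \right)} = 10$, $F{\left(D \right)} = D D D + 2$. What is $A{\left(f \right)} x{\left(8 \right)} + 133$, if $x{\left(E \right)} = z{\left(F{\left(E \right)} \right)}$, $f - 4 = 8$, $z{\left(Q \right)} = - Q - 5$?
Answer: $-5057$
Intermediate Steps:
$F{\left(D \right)} = 2 + D^{3}$ ($F{\left(D \right)} = D^{2} D + 2 = D^{3} + 2 = 2 + D^{3}$)
$z{\left(Q \right)} = -5 - Q$
$f = 12$ ($f = 4 + 8 = 12$)
$x{\left(E \right)} = -7 - E^{3}$ ($x{\left(E \right)} = -5 - \left(2 + E^{3}\right) = -7 - E^{3}$)
$A{\left(f \right)} x{\left(8 \right)} + 133 = 10 \left(-7 - 8^{3}\right) + 133 = 10 \left(-7 - 512\right) + 133 = 10 \left(-519\right) + 133 = -5190 + 133 = -5057$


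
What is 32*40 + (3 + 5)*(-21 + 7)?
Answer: 1168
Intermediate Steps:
32*40 + (3 + 5)*(-21 + 7) = 1280 + 8*(-14) = 1280 - 112 = 1168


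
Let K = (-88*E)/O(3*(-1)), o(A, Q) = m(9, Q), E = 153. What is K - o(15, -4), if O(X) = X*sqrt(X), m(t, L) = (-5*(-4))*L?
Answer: 80 - 1496*I*sqrt(3) ≈ 80.0 - 2591.1*I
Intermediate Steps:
m(t, L) = 20*L
o(A, Q) = 20*Q
O(X) = X**(3/2)
K = -1496*I*sqrt(3) (K = (-88*153)/((3*(-1))**(3/2)) = -13464*I*sqrt(3)/9 = -1496*I*sqrt(3) ≈ -2591.1*I)
K - o(15, -4) = -1496*I*sqrt(3) - 20*(-4) = -1496*I*sqrt(3) - 1*(-80) = -1496*I*sqrt(3) + 80 = 80 - 1496*I*sqrt(3)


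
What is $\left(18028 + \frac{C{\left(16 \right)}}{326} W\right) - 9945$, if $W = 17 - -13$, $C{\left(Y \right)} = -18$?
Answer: $\frac{1317259}{163} \approx 8081.3$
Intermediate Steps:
$W = 30$ ($W = 17 + \left(-6 + 19\right) = 17 + 13 = 30$)
$\left(18028 + \frac{C{\left(16 \right)}}{326} W\right) - 9945 = \left(18028 + - \frac{18}{326} \cdot 30\right) - 9945 = \left(18028 + \left(-18\right) \frac{1}{326} \cdot 30\right) - 9945 = \left(18028 - \frac{270}{163}\right) - 9945 = \frac{2938294}{163} - 9945 = \frac{1317259}{163}$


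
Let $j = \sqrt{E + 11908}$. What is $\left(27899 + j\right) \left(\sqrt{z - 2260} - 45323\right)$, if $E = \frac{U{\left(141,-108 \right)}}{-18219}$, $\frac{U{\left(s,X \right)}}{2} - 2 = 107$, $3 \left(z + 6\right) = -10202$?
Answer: $- \frac{\left(135969 - 10 i \sqrt{510}\right) \left(508291881 + \sqrt{3952641819846}\right)}{54657} \approx -1.2694 \cdot 10^{9} + 2.1084 \cdot 10^{6} i$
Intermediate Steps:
$z = - \frac{10220}{3}$ ($z = -6 + \frac{1}{3} \left(-10202\right) = -6 - \frac{10202}{3} = - \frac{10220}{3} \approx -3406.7$)
$U{\left(s,X \right)} = 218$ ($U{\left(s,X \right)} = 4 + 2 \cdot 107 = 4 + 214 = 218$)
$E = - \frac{218}{18219}$ ($E = \frac{218}{-18219} = 218 \left(- \frac{1}{18219}\right) = - \frac{218}{18219} \approx -0.011966$)
$j = \frac{\sqrt{3952641819846}}{18219}$ ($j = \sqrt{- \frac{218}{18219} + 11908} = \sqrt{\frac{216951634}{18219}} = \frac{\sqrt{3952641819846}}{18219} \approx 109.12$)
$\left(27899 + j\right) \left(\sqrt{z - 2260} - 45323\right) = \left(27899 + \frac{\sqrt{3952641819846}}{18219}\right) \left(\sqrt{- \frac{10220}{3} - 2260} - 45323\right) = \left(27899 + \frac{\sqrt{3952641819846}}{18219}\right) \left(\sqrt{- \frac{17000}{3}} - 45323\right) = \left(27899 + \frac{\sqrt{3952641819846}}{18219}\right) \left(\frac{10 i \sqrt{510}}{3} - 45323\right) = \left(27899 + \frac{\sqrt{3952641819846}}{18219}\right) \left(-45323 + \frac{10 i \sqrt{510}}{3}\right) = \left(-45323 + \frac{10 i \sqrt{510}}{3}\right) \left(27899 + \frac{\sqrt{3952641819846}}{18219}\right)$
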